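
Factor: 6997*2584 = 2^3 * 17^1 * 19^1*6997^1 = 18080248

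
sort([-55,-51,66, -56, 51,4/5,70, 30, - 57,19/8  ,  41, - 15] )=[ - 57,-56 , - 55, - 51,  -  15, 4/5,19/8, 30,41, 51, 66, 70]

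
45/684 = 5/76  =  0.07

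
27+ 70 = 97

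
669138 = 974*687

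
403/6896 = 403/6896 = 0.06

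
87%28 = 3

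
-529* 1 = -529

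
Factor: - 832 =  -2^6*13^1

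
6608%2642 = 1324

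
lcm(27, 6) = 54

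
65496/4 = 16374 =16374.00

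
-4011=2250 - 6261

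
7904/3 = 2634 + 2/3  =  2634.67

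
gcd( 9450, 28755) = 135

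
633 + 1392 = 2025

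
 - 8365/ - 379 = 8365/379 = 22.07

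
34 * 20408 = 693872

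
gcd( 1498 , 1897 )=7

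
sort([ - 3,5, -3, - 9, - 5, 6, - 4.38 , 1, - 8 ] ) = [ - 9, - 8, - 5,  -  4.38, - 3, - 3, 1, 5,6 ]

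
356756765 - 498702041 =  - 141945276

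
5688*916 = 5210208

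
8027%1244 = 563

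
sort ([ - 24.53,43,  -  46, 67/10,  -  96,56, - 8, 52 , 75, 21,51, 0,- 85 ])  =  [ - 96 ,-85,  -  46, -24.53,-8, 0,67/10, 21,43 , 51, 52,56, 75 ]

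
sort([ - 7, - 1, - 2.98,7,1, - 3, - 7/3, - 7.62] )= [ - 7.62, - 7,-3, - 2.98, - 7/3, - 1, 1,7 ]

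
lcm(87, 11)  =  957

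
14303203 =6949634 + 7353569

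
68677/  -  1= - 68677/1  =  - 68677.00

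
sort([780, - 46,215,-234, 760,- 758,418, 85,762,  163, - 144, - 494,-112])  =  [ - 758 ,-494, - 234, - 144,-112, - 46,85, 163,215, 418,760,762,780]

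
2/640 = 1/320 = 0.00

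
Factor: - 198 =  -2^1*3^2*11^1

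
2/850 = 1/425 = 0.00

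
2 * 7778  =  15556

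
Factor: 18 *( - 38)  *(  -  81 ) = 55404 = 2^2*3^6*19^1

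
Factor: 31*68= 2^2 * 17^1 * 31^1 = 2108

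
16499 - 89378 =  - 72879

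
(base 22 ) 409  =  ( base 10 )1945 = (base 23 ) 3FD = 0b11110011001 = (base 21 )48D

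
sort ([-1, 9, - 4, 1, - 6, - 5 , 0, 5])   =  [ - 6, - 5,  -  4, - 1, 0, 1,5,  9]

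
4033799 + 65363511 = 69397310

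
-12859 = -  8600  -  4259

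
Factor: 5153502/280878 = 858917/46813 = 13^ (  -  2 ) * 31^1 * 103^1*269^1*277^( - 1) 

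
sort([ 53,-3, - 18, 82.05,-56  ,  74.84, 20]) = [ - 56, - 18 , - 3,20,53,74.84, 82.05 ]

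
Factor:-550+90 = -2^2*5^1*23^1 = - 460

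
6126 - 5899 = 227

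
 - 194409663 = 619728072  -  814137735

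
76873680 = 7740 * 9932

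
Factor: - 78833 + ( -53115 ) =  - 131948= - 2^2 * 32987^1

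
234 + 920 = 1154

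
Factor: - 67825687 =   -  19^1*73^1*79^1* 619^1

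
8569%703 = 133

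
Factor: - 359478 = -2^1 * 3^4*7^1* 317^1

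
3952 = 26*152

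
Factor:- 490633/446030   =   - 11/10  =  - 2^(-1) * 5^(-1) * 11^1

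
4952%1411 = 719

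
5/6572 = 5/6572 = 0.00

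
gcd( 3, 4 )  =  1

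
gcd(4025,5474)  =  161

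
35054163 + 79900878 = 114955041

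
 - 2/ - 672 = 1/336 = 0.00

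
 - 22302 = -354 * 63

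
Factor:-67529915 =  - 5^1*13505983^1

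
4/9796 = 1/2449=0.00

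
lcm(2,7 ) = 14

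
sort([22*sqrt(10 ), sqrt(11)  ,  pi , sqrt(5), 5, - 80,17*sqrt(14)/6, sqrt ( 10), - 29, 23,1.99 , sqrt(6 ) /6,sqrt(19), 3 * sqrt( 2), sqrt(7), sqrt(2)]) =[ - 80 , - 29 , sqrt (6 ) /6  ,  sqrt(2),  1.99, sqrt (5), sqrt(7),  pi, sqrt(10),sqrt(11 ),3*sqrt( 2), sqrt( 19), 5,17*sqrt(14 )/6, 23, 22*sqrt(10)] 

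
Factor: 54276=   2^2*3^1*4523^1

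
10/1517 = 10/1517 = 0.01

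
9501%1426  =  945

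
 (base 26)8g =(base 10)224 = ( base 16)E0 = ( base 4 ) 3200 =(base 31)77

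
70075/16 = 70075/16=4379.69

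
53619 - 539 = 53080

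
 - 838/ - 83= 838/83 = 10.10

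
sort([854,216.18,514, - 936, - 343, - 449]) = [ - 936, - 449,  -  343,  216.18, 514, 854]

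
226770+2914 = 229684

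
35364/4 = 8841 = 8841.00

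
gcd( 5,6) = 1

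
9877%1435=1267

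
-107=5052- 5159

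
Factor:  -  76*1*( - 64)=4864= 2^8*19^1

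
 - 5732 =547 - 6279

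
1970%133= 108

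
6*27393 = 164358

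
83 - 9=74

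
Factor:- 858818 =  - 2^1*429409^1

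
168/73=168/73 = 2.30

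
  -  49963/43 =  - 49963/43 = - 1161.93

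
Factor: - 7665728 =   -  2^6* 7^1*71^1 * 241^1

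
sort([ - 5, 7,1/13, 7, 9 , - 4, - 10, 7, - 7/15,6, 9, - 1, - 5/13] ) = [ - 10, - 5, - 4, - 1, - 7/15,-5/13, 1/13,6 , 7, 7,7, 9, 9 ] 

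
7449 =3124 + 4325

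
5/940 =1/188  =  0.01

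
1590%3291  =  1590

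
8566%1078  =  1020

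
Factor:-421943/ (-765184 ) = 2^( -8 )*7^( - 2)*61^( - 1 )*421943^1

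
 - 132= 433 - 565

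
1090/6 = 181 + 2/3 =181.67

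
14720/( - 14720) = -1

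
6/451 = 6/451 = 0.01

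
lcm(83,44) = 3652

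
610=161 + 449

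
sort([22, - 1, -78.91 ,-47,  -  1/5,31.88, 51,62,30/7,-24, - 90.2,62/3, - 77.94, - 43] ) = [  -  90.2, - 78.91, - 77.94, -47, - 43, - 24 , - 1, - 1/5, 30/7, 62/3, 22,31.88,  51,62]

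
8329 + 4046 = 12375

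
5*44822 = 224110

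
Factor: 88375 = 5^3*7^1  *  101^1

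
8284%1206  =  1048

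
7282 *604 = 4398328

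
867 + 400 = 1267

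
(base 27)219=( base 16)5d6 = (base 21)383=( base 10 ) 1494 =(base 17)52F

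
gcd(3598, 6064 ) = 2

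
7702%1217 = 400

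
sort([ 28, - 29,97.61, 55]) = [ - 29,28,55 , 97.61]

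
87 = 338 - 251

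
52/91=4/7 = 0.57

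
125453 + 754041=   879494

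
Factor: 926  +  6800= 7726  =  2^1*3863^1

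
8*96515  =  772120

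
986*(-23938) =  - 23602868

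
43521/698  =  43521/698 = 62.35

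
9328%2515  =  1783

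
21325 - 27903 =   -  6578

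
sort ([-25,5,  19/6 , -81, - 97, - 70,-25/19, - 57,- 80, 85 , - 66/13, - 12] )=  [ - 97,-81, - 80,- 70,-57 , - 25, - 12, - 66/13, - 25/19,19/6,  5, 85]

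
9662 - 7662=2000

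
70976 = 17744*4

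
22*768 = 16896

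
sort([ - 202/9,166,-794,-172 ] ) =[-794,-172,-202/9, 166]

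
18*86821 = 1562778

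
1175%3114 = 1175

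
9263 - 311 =8952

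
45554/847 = 53 + 663/847= 53.78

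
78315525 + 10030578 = 88346103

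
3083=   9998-6915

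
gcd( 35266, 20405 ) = 77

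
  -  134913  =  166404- 301317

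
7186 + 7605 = 14791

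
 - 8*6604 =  - 52832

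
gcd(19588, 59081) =1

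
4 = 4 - 0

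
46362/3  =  15454 = 15454.00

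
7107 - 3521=3586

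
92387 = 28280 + 64107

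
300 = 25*12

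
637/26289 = 637/26289 = 0.02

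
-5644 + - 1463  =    -  7107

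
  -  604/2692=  - 1 + 522/673 = - 0.22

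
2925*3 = 8775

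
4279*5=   21395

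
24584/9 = 2731 + 5/9 = 2731.56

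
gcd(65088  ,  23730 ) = 678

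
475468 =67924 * 7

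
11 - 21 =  - 10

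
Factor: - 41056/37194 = -2^4 * 3^( - 1 ) *1283^1*6199^ ( - 1) = - 20528/18597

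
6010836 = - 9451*(-636) 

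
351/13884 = 9/356 = 0.03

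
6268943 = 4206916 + 2062027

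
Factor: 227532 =2^2*3^1*67^1*283^1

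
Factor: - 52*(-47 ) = 2^2*13^1*47^1 = 2444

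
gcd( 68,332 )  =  4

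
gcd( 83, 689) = 1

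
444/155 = 2+ 134/155 = 2.86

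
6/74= 3/37  =  0.08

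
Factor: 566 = 2^1*283^1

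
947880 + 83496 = 1031376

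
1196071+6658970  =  7855041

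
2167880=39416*55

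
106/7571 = 106/7571 = 0.01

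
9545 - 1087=8458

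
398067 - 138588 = 259479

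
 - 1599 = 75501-77100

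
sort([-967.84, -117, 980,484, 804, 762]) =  [-967.84, - 117, 484,762, 804,980 ]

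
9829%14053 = 9829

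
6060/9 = 2020/3 = 673.33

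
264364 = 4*66091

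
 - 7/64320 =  - 7/64320 = - 0.00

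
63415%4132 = 1435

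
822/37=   22+8/37 = 22.22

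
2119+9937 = 12056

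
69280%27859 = 13562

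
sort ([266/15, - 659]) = [- 659,266/15]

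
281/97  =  2 + 87/97  =  2.90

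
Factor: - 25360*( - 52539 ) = 2^4*3^1*5^1*83^1*211^1*317^1 = 1332389040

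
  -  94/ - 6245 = 94/6245 = 0.02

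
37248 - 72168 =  - 34920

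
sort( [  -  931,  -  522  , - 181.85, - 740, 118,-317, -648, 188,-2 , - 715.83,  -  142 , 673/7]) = [ - 931, - 740, - 715.83,  -  648, - 522, - 317, - 181.85,-142, - 2, 673/7, 118, 188 ] 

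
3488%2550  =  938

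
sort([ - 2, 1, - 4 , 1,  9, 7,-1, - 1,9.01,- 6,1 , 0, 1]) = [  -  6, - 4, -2,-1, - 1,0, 1,1,  1, 1 , 7, 9,9.01 ] 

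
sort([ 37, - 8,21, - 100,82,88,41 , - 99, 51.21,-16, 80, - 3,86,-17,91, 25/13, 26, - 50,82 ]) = [ - 100, - 99, - 50, - 17, - 16, - 8,- 3, 25/13,21, 26,37,  41 , 51.21,80,  82,82,86,88,  91] 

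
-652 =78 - 730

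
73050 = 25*2922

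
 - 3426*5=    - 17130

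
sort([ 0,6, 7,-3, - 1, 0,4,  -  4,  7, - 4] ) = [ - 4, - 4, - 3, - 1, 0,0, 4, 6,7,7]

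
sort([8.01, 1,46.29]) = [1, 8.01,  46.29]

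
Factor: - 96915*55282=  - 5357655030 =- 2^1*3^1*5^1*7^1*13^1*71^1*131^1*211^1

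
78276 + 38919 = 117195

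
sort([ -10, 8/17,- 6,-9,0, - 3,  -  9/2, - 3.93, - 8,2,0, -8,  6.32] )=[-10, - 9,- 8 , -8, - 6,-9/2, -3.93, - 3,0, 0,8/17,2,  6.32] 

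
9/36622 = 9/36622=0.00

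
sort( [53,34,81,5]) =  [5,34,53, 81 ]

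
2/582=1/291   =  0.00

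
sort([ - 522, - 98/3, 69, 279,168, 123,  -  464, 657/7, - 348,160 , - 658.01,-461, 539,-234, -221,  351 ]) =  [-658.01,-522, - 464, - 461,  -  348,-234,-221,-98/3,  69,657/7, 123,160, 168,279,351,539 ]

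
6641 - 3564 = 3077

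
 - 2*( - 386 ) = 772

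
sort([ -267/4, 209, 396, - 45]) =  [-267/4, - 45,209,  396] 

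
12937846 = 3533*3662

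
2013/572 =183/52  =  3.52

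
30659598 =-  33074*(-927)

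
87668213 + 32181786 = 119849999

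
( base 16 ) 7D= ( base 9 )148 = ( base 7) 236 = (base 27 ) 4H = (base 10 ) 125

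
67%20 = 7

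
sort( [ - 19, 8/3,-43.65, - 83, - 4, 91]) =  [- 83,-43.65,- 19, - 4, 8/3,  91]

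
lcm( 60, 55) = 660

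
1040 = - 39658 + 40698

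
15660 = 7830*2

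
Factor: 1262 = 2^1 * 631^1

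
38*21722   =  825436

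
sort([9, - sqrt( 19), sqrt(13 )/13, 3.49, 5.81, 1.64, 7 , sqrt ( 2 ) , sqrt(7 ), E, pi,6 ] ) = [ - sqrt( 19), sqrt(13 ) /13 , sqrt( 2 ), 1.64,sqrt(7 ), E,pi, 3.49 , 5.81 , 6, 7, 9]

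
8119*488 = 3962072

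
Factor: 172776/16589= 2^3 * 3^1*23^1*53^ ( - 1 ) = 552/53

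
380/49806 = 190/24903 = 0.01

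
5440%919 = 845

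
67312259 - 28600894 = 38711365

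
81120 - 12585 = 68535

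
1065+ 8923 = 9988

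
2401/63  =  343/9 = 38.11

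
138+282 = 420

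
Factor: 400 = 2^4*5^2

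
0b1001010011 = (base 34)HH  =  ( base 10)595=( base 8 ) 1123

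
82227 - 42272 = 39955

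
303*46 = 13938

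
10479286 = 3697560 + 6781726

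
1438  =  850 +588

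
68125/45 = 1513+8/9 =1513.89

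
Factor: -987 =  - 3^1*7^1*47^1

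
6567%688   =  375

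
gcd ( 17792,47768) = 8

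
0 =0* 839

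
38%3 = 2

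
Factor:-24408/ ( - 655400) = 3^3 * 5^( -2)*29^( - 1) = 27/725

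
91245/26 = 91245/26= 3509.42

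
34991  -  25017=9974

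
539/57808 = 539/57808 = 0.01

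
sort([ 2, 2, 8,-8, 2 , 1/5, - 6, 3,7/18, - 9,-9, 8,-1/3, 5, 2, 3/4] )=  [ - 9, - 9, - 8, - 6, - 1/3,1/5, 7/18,3/4,  2, 2, 2, 2, 3, 5,8,8 ]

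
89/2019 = 89/2019 = 0.04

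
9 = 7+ 2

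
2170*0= 0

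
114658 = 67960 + 46698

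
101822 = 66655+35167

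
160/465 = 32/93 = 0.34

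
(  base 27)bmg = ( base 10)8629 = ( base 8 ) 20665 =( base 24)END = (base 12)4BB1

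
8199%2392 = 1023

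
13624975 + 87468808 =101093783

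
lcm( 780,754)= 22620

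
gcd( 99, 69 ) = 3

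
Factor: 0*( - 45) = 0 =0^1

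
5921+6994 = 12915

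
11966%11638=328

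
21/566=21/566 = 0.04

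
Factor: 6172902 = 2^1*3^3*  79^1*1447^1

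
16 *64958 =1039328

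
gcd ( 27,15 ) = 3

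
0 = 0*6387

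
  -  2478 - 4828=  - 7306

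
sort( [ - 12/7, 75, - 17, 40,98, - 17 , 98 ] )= [ - 17 , - 17, - 12/7, 40 , 75,98,98]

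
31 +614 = 645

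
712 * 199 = 141688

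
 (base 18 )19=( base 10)27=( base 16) 1B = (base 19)18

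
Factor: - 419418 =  - 2^1*3^5* 863^1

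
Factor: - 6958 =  - 2^1*7^2 * 71^1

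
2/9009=2/9009 = 0.00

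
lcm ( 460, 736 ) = 3680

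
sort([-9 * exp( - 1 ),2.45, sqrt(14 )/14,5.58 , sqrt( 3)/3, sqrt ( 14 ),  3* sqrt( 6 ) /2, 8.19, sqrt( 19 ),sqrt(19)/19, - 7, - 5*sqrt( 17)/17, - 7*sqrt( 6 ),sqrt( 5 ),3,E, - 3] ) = [ - 7*sqrt( 6), - 7, - 9*exp(-1), - 3, - 5 * sqrt(17 ) /17,sqrt( 19 ) /19,sqrt( 14) /14, sqrt(3)/3,sqrt(5),2.45, E, 3, 3*sqrt( 6)/2, sqrt ( 14 ),sqrt( 19),5.58,8.19 ] 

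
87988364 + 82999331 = 170987695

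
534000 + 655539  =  1189539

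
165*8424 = 1389960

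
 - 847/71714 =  - 847/71714 = - 0.01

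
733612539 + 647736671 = 1381349210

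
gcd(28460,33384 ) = 4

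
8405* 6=50430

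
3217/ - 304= - 3217/304 =- 10.58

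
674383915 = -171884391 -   -  846268306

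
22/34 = 11/17 = 0.65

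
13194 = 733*18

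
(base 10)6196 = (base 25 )9ML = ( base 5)144241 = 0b1100000110100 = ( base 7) 24031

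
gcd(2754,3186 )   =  54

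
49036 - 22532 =26504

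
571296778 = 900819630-329522852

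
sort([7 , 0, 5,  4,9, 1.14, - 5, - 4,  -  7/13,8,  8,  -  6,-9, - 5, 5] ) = [-9, - 6, - 5,- 5, - 4, - 7/13 , 0,1.14,  4 , 5, 5,  7, 8,8, 9]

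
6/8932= 3/4466 = 0.00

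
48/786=8/131 = 0.06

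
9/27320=9/27320= 0.00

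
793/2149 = 793/2149 = 0.37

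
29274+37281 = 66555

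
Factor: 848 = 2^4*53^1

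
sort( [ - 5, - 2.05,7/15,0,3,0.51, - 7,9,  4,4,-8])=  [ - 8, - 7 , - 5, - 2.05, 0, 7/15,0.51,  3,4,4, 9 ] 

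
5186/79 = 5186/79 = 65.65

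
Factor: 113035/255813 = 3^( - 1)*5^1 *13^1*37^1 *47^1*71^(- 1)*1201^(-1)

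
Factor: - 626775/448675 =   -  3^1*61^1 *131^( - 1)= - 183/131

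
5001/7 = 714 +3/7 = 714.43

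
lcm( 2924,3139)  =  213452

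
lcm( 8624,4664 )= 457072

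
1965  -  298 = 1667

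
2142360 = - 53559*( - 40)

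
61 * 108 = 6588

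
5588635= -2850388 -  - 8439023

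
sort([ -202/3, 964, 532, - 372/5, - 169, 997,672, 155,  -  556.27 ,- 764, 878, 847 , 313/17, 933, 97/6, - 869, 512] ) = [  -  869 , - 764  , - 556.27,-169, -372/5,  -  202/3, 97/6, 313/17, 155, 512,532, 672,847, 878 , 933, 964, 997 ] 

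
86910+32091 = 119001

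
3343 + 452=3795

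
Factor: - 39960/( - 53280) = 3/4 = 2^( - 2)*3^1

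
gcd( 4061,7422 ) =1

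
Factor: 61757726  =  2^1*41^1*753143^1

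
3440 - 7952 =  - 4512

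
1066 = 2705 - 1639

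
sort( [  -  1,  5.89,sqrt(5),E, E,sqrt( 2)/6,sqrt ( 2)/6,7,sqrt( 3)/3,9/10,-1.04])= [ - 1.04,-1, sqrt( 2)/6,sqrt( 2) /6,sqrt( 3 )/3,9/10, sqrt(5), E,E, 5.89,7]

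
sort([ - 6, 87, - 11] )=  [-11, - 6,  87]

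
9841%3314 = 3213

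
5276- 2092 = 3184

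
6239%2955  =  329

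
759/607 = 1 + 152/607 = 1.25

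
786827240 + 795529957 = 1582357197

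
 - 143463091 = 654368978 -797832069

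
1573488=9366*168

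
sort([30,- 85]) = [-85,30] 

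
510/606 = 85/101 = 0.84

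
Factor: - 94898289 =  -3^1 *31632763^1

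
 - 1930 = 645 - 2575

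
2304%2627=2304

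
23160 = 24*965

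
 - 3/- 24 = 1/8 = 0.12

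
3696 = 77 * 48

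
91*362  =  32942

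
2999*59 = 176941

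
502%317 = 185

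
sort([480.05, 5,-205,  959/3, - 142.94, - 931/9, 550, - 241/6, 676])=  [ - 205 , - 142.94, - 931/9,-241/6,5, 959/3,480.05,550 , 676 ]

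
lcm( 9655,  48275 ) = 48275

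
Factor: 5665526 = 2^1*271^1 * 10453^1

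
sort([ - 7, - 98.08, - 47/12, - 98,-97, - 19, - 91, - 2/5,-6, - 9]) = [-98.08,  -  98 , - 97, - 91, - 19,- 9, - 7,- 6,  -  47/12, - 2/5 ] 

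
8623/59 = 8623/59 = 146.15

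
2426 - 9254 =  - 6828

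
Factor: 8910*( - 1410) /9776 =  -2^( - 2 ) * 3^5*5^2*11^1* 13^( - 1 )= -66825/52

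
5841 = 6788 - 947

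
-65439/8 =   -  8180 + 1/8 =-8179.88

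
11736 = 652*18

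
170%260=170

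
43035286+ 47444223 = 90479509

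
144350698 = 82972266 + 61378432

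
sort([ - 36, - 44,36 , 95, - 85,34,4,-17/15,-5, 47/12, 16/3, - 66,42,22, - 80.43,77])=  [ - 85, - 80.43,-66, - 44, - 36, - 5,-17/15, 47/12,4,16/3 , 22, 34,36, 42,77, 95]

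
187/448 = 187/448=   0.42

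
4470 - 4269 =201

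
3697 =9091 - 5394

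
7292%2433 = 2426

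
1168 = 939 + 229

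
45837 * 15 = 687555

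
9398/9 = 9398/9 = 1044.22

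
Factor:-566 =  - 2^1*283^1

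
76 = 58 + 18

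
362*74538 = 26982756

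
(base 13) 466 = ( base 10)760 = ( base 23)1a1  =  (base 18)264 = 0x2f8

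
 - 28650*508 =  - 14554200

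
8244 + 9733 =17977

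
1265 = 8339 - 7074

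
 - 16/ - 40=2/5  =  0.40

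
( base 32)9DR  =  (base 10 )9659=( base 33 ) 8sn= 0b10010110111011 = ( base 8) 22673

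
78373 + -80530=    - 2157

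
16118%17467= 16118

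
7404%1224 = 60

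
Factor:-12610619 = -7^1*1801517^1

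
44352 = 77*576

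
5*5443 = 27215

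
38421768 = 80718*476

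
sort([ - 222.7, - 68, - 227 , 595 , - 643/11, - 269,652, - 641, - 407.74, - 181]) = [ - 641, - 407.74,-269, - 227, - 222.7,-181, - 68, - 643/11, 595,  652 ] 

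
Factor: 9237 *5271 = 48688227 = 3^2*7^1*251^1*3079^1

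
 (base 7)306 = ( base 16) 99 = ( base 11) 12a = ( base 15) a3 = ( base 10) 153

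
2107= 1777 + 330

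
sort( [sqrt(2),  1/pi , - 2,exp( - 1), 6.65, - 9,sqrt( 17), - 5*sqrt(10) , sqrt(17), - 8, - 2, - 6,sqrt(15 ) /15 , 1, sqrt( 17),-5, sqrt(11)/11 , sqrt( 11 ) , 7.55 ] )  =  [ -5*sqrt(10),-9, - 8, - 6,-5, - 2, - 2,sqrt ( 15)/15 , sqrt(11)/11,  1/pi, exp(  -  1), 1,sqrt( 2), sqrt(11 ), sqrt( 17 ),sqrt(17), sqrt( 17) , 6.65,7.55] 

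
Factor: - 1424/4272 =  - 3^( - 1) = - 1/3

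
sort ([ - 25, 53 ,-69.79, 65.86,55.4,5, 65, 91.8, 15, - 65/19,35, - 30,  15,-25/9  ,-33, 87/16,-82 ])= [-82,-69.79,-33, - 30, - 25, - 65/19,-25/9,5, 87/16, 15 , 15 , 35, 53,55.4, 65,65.86, 91.8]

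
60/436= 15/109 = 0.14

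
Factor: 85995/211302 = 35/86 = 2^(-1)*5^1 * 7^1*43^( - 1) 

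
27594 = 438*63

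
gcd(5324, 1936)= 484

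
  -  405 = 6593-6998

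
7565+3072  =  10637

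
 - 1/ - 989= 1/989= 0.00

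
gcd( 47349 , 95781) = 3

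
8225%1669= 1549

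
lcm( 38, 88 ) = 1672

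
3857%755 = 82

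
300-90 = 210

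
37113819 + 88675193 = 125789012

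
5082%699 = 189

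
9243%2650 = 1293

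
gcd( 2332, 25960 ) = 44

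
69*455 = 31395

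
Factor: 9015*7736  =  69740040 = 2^3 * 3^1* 5^1*601^1 * 967^1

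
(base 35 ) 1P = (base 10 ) 60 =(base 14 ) 44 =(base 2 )111100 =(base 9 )66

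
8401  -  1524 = 6877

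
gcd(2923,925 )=37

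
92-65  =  27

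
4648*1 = 4648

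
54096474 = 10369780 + 43726694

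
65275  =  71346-6071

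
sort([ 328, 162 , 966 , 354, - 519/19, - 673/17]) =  [-673/17,-519/19,162,  328 , 354 , 966 ]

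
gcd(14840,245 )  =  35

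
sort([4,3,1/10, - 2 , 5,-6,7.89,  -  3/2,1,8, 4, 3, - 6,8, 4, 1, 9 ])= [ - 6, -6 ,  -  2, - 3/2,1/10,1, 1,3,3,4,4,4,5, 7.89  ,  8, 8,  9 ] 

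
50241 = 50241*1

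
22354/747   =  29+ 691/747 = 29.93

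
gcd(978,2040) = 6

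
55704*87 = 4846248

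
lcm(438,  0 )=0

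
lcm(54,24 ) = 216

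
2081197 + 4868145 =6949342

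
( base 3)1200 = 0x2d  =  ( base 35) 1A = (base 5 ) 140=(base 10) 45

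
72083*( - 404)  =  - 29121532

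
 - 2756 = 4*( - 689 ) 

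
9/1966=9/1966  =  0.00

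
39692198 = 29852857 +9839341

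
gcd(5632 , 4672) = 64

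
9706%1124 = 714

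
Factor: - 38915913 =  - 3^1*12971971^1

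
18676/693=26 + 94/99 = 26.95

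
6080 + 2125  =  8205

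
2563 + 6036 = 8599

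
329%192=137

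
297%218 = 79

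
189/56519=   189/56519 = 0.00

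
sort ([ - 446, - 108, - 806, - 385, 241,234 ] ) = [ - 806, - 446,-385, - 108, 234, 241 ]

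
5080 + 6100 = 11180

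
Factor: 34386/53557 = 2^1*3^1*7^( - 2)*11^1 * 521^1 * 1093^(  -  1 ) 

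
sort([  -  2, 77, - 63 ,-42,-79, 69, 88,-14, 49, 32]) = [ - 79, - 63, - 42, - 14, - 2,32, 49, 69, 77, 88 ]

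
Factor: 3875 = 5^3 * 31^1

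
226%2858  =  226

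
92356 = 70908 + 21448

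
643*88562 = 56945366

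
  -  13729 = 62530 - 76259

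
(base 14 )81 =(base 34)3B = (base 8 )161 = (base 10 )113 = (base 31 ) 3k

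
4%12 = 4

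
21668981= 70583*307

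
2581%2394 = 187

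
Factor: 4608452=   2^2*1152113^1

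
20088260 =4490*4474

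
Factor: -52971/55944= - 17657/18648 = - 2^( - 3 )*3^(-2)*7^ ( - 1)*37^( - 1) * 17657^1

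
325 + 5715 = 6040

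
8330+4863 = 13193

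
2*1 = 2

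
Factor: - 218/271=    - 2^1*109^1*271^( - 1 )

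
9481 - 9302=179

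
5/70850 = 1/14170=0.00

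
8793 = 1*8793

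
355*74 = 26270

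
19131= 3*6377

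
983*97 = 95351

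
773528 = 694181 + 79347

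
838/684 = 1 + 77/342 = 1.23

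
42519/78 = 14173/26 = 545.12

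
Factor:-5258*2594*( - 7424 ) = 101257806848=2^10*11^1*29^1*239^1*1297^1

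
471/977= 471/977 = 0.48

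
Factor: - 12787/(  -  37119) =3^(  -  1 )*19^1 * 673^1 * 12373^( - 1)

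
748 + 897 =1645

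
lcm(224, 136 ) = 3808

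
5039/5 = 5039/5 = 1007.80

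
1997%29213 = 1997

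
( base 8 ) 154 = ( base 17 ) 66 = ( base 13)84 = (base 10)108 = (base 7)213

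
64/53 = 64/53 = 1.21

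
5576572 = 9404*593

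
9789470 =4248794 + 5540676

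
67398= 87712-20314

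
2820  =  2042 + 778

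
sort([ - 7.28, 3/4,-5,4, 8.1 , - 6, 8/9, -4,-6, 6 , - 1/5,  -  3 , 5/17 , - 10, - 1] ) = [ - 10, - 7.28,-6,-6, - 5, - 4 , - 3,  -  1, - 1/5,5/17,3/4, 8/9,  4, 6,8.1 ] 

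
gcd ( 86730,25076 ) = 2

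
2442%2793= 2442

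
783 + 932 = 1715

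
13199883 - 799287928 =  - 786088045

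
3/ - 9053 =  - 3/9053 = - 0.00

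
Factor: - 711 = - 3^2*79^1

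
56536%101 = 77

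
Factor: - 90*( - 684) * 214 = 2^4*3^4*5^1*19^1*107^1 = 13173840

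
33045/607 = 54+ 267/607 = 54.44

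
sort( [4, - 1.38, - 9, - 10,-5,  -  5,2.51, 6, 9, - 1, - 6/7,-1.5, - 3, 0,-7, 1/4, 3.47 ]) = [ - 10,-9, -7, -5, - 5, - 3 , - 1.5, - 1.38, - 1, - 6/7,0,1/4, 2.51, 3.47, 4, 6, 9] 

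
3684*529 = 1948836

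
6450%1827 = 969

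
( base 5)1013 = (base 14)97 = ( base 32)45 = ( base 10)133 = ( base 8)205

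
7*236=1652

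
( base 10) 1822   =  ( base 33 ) 1M7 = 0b11100011110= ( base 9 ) 2444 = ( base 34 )1jk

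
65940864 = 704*93666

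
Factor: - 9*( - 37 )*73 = 24309 =3^2* 37^1 *73^1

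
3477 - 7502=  - 4025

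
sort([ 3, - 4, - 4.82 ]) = [  -  4.82, - 4 , 3 ]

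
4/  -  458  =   - 1 + 227/229  =  -0.01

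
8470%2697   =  379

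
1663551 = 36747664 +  - 35084113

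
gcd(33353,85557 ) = 1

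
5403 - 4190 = 1213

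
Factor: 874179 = 3^3 * 32377^1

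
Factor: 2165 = 5^1*433^1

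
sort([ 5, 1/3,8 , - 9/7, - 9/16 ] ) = [ - 9/7,-9/16,1/3, 5,8]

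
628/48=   13 + 1/12  =  13.08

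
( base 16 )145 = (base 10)325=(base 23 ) e3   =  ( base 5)2300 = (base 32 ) a5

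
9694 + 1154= 10848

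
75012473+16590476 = 91602949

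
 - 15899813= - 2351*6763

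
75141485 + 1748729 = 76890214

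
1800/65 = 27 + 9/13 = 27.69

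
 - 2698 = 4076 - 6774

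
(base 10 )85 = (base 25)3a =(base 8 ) 125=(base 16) 55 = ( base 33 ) 2j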